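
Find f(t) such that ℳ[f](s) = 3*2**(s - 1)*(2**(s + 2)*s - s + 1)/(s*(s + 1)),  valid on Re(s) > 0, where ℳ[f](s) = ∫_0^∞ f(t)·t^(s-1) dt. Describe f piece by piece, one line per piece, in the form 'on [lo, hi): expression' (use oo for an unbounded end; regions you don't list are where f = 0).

on [0, 2): 3/2
on [2, 4): 3*t/2

treat the 2 regions marked off by 2 separately and sum
∫ over [0, 2) of 3/2·t^(s-1) joins the sum
[2, 4) adds the kernel integral of 3*t/2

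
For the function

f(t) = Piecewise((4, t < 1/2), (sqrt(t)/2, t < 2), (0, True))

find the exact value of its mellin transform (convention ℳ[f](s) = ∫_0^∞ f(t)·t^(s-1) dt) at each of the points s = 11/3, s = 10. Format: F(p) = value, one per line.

integrate the 2 segments split at 1/2, then add the results
piece [0, 1/2): integrate 4 against the kernel
segment [1/2, 2) carries sqrt(t)/2; integrate it

F(11/3) = -3*2**(5/6)/800 + 3*2**(1/3)/44 + 48*2**(1/6)/25
F(10) = 1/2560 + 299593*sqrt(2)/6144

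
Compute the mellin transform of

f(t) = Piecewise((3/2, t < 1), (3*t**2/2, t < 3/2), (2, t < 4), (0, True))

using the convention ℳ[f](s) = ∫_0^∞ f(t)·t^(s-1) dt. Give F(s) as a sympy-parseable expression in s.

(-4*(3/2)**s*(s + 2) + 3*(3/2)**(s + 2)*s + 4*4**s*(s + 2) + 6)/(2*s*(s + 2))
  Re(s) > 0

summing 3 kernel integrals split by 1, 3/2 yields ℳ[f](s)
∫ over [0, 1) of 3/2·t^(s-1) joins the sum
segment 1 to 3/2 holds 3*t**2/2; add its integral
on [3/2, 4) integrate f = 2 against the kernel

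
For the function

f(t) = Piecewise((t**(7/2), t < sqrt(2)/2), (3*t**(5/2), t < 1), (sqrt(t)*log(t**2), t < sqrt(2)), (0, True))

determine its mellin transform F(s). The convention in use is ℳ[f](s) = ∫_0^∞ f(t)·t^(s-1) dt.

2**(-s/2 - 5/4)*(2**(s/2 + 9/4)*(2*s + 1)**2*(6*s + 21) + 2**(s/2 + 17/4)*(2*s + 5)*(2*s + 7) + 4*2**(s + 1/2)*(2*s + 1)*(2*s + 5)*(2*s + 7)*log(2) - 2**(s + 9/2)*(2*s + 5)*(2*s + 7) + (-12*s - 42)*(2*s + 1)**2 + sqrt(2)*(2*s + 1)**2*(2*s + 5))/((2*s + 1)**2*(2*s + 5)*(2*s + 7))
  Re(s) > -7/2

remove the shared t-power first: t**3 on [0, sqrt(2)/2); 3*t**2 on [sqrt(2)/2, 1); log(t**2) on [1, sqrt(2))
peel off the power substitution: t**(3/2) on [0, 1/2); 3*t on [1/2, 1); log(t) on [1, 2)
along the cuts sqrt(2)/2, 1, ℳ[f](s) splits into 3 integrals
the [0, sqrt(2)/2) slice contributes ∫ t**(7/2)·t^(s-1) dt
∫ 3*t**(5/2)·t^(s-1) over [sqrt(2)/2, 1)
for t in [1, sqrt(2)): the term is ∫ sqrt(t)*log(t**2)·t^(s-1)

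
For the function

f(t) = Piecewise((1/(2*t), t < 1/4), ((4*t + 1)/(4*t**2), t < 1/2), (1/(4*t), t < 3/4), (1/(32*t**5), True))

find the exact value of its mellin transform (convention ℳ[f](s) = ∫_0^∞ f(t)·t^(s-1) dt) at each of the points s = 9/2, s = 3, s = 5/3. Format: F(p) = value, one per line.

F(9/2) = -19/4480 + 29*sqrt(2)/1120 + 305*sqrt(3)/5376
F(3) = 275/1152
F(5/3) = 2**(2/3)*(-405*2**(2/3) + 437*3**(2/3) + 2430)/4320

undo the common scale on t: 1/t on [0, 1/2); (2*t + 1)/t**2 on [1/2, 1); 1/(2*t) on [1, 3/2); …
undo the shared t-power: 1 on [0, 1/2); (2*t + 1)/t on [1/2, 1); 1/2 on [1, 3/2); …
undo the shared t-power: t on [0, 1/2); 2*t + 1 on [1/2, 1); t/2 on [1, 3/2); …
f breaks at 1/4, 1/2, 3/4 into 4 integrals to sum
on [0, 1/4) integrate f = 1/(2*t) against the kernel
segment 1/4 to 1/2 holds (4*t + 1)/(4*t**2); add its integral
∫ over [1/2, 3/4) of 1/(4*t)·t^(s-1) joins the sum
between 3/4 and ∞ the integrand is 1/(32*t**5)·t^(s-1)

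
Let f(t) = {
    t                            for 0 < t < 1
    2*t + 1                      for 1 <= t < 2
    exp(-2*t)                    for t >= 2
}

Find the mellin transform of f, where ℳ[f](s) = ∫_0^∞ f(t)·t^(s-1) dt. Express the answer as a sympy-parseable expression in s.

(2**s*s*(s + 1)*uppergamma(s, 4) - 2*4**s*s - 4**s + 5*8**s*s + 8**s)/(4**s*s*(s + 1))
  Re(s) > -1

split f at 1, 2: ℳ[f](s) collects 3 kernel integrals
between 0 and 1 the integrand is t·t^(s-1)
on [1, 2) integrate f = (2*t + 1) against the kernel
∫ exp(-2*t)·t^(s-1) over [2, ∞)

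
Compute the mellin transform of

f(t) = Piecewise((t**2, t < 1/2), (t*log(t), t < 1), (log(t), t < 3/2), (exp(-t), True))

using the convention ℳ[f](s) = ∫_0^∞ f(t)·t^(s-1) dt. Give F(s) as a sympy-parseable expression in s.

(4*2**s*s**2*(s + 2)*(s**2 + 2*s + 1)*uppergamma(s, 3/2) - 4*2**s*s**2*(s + 2) + 4*2**s*(s + 2)*(s**2 + 2*s + 1) + 3**s*s*(s + 2)*(-4*log(2) + 4*log(3))*(s**2 + 2*s + 1) - 4*3**s*(s + 2)*(s**2 + 2*s + 1) + s**3*(s + 2)*log(4) + s**2*(s + 2)*log(4) + 2*s**2*(s + 2) + s**2*(s**2 + 2*s + 1))/(4*2**s*s**2*(s + 2)*(s**2 + 2*s + 1))
  Re(s) > -2

f breaks at 1/2, 1, 3/2 into 4 integrals to sum
∫ t**2·t^(s-1) over [0, 1/2)
for t in [1/2, 1): the term is ∫ t*log(t)·t^(s-1)
∫ over [1, 3/2) of log(t)·t^(s-1) joins the sum
over [3/2, ∞), the kernel integral of exp(-t) enters the sum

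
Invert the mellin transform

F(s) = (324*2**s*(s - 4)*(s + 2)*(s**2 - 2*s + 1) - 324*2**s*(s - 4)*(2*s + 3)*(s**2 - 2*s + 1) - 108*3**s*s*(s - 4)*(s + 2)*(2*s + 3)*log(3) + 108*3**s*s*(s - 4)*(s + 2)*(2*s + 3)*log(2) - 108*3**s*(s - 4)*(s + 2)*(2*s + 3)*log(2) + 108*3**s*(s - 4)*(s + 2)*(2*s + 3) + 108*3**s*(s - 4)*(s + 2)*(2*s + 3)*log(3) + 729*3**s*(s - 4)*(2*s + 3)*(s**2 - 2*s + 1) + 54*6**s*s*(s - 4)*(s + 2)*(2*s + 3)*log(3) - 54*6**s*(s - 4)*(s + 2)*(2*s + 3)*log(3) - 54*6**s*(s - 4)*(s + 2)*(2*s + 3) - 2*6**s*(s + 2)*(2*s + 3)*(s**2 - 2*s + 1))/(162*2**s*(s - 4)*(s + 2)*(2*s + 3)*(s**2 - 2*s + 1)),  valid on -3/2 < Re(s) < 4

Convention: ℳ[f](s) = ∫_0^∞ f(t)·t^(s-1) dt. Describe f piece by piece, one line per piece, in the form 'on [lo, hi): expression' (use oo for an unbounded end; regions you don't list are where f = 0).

on [0, 1): t**(3/2)
on [1, 3/2): 2*t**2
on [3/2, 3): log(t)/t
on [3, oo): t**(-4)

the 4 pieces separated at 1, 3/2, 3 each add one integral
segment [0, 1) carries t**(3/2); integrate it
∫ 2*t**2·t^(s-1) over [1, 3/2)
∫ log(t)/t·t^(s-1) over [3/2, 3)
[3, ∞) adds the kernel integral of t**(-4)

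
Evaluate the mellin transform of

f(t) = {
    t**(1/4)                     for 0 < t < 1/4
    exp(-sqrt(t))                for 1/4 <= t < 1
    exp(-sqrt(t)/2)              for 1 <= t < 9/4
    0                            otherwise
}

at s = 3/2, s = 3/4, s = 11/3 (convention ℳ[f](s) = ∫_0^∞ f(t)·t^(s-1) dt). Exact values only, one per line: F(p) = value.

F(3/2) = -65*exp(-3/4) - 10*exp(-1) + sqrt(2)/28 + 117*exp(-1/2)/2
F(3/4) = -2*sqrt(6)*exp(-3/4) - 2*sqrt(2)*sqrt(pi)*erfc(sqrt(3)/2) - 2*exp(-1) - sqrt(pi)*erfc(1) + 1/4 + sqrt(pi)*erfc(sqrt(2)/2) + sqrt(2)*exp(-1/2) + 2*sqrt(2)*sqrt(pi)*erfc(sqrt(2)/2) + 4*exp(-1/2)
F(11/3) = -256*2**(1/3)*uppergamma(22/3, 3/4) - 2*uppergamma(22/3, 1) + 3*2**(1/6)/3008 + 2*uppergamma(22/3, 1/2) + 256*2**(1/3)*uppergamma(22/3, 1/2)

reversing the power substitution: sqrt(t) on [0, 1/2); exp(-t) on [1/2, 1); exp(-t/2) on [1, 3/2)
the 3 pieces separated at 1/4, 1 each add one integral
piece [0, 1/4): integrate t**(1/4) against the kernel
piece [1/4, 1): integrate exp(-sqrt(t)) against the kernel
on [1, 9/4) integrate f = exp(-sqrt(t)/2) against the kernel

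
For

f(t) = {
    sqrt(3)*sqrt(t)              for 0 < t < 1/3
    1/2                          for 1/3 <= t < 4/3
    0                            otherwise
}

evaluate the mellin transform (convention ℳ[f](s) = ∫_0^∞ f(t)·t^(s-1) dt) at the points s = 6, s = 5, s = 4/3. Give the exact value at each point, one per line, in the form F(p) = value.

F(6) = 17753/37908
F(5) = 11273/26730
F(4/3) = 3**(2/3)*(5 + 44*2**(2/3))/264

peel off the common scale on t: sqrt(t) on [0, 1); 1/2 on [1, 4)
the power substitution comes off first: t on [0, 1); 1/2 on [1, 2)
integrate the 2 segments split at 1/3, then add the results
on [0, 1/3) integrate f = sqrt(3)*sqrt(t) against the kernel
piece [1/3, 4/3): integrate 1/2 against the kernel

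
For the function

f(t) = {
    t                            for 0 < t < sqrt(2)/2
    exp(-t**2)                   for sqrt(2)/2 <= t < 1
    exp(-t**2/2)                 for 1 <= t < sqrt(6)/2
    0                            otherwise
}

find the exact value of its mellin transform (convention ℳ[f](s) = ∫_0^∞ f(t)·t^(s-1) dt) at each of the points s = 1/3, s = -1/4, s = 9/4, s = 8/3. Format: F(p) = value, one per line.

strip the power substitution: sqrt(t) on [0, 1/2); exp(-t) on [1/2, 1); exp(-t/2) on [1, 3/2)
the 3 pieces separated at sqrt(2)/2, 1 each add one integral
the [0, sqrt(2)/2) slice contributes ∫ t·t^(s-1) dt
piece [sqrt(2)/2, 1): integrate exp(-t**2) against the kernel
segment 1 to sqrt(6)/2 holds exp(-t**2/2); add its integral

F(1/3) = -2**(1/6)*uppergamma(1/6, 3/4)/2 - uppergamma(1/6, 1)/2 + uppergamma(1/6, 1/2)/2 + 2**(1/6)*uppergamma(1/6, 1/2)/2 + 3*2**(1/3)/8
F(-1/4) = -2**(7/8)*uppergamma(-1/8, 3/4)/4 - uppergamma(-1/8, 1)/2 + 2**(7/8)*uppergamma(-1/8, 1/2)/4 + uppergamma(-1/8, 1/2)/2 + 2*2**(5/8)/3
F(9/4) = -2**(1/8)*uppergamma(9/8, 3/4) - uppergamma(9/8, 1)/2 + 2**(3/8)/13 + uppergamma(9/8, 1/2)/2 + 2**(1/8)*uppergamma(9/8, 1/2)
F(8/3) = -2**(1/3)*uppergamma(4/3, 3/4) - uppergamma(4/3, 1)/2 + 3*2**(1/6)/44 + uppergamma(4/3, 1/2)/2 + 2**(1/3)*uppergamma(4/3, 1/2)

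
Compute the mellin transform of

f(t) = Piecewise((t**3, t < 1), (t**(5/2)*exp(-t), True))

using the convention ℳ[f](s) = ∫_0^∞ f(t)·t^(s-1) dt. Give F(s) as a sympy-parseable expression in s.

undo the shared t-power: t**(5/2) on [0, 1); t**2*exp(-t) on [1, ∞)
back out the shared t-power: sqrt(t) on [0, 1); exp(-t) on [1, ∞)
integrate the 2 segments split at 1, then add the results
∫ over [0, 1) of t**3·t^(s-1) joins the sum
over [1, ∞), the kernel integral of t**(5/2)*exp(-t) enters the sum

((s + 3)*uppergamma(s + 5/2, 1) + 1)/(s + 3)
  Re(s) > -3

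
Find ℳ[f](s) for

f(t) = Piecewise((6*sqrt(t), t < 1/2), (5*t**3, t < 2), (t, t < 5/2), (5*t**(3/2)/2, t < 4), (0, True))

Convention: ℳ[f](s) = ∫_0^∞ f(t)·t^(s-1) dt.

integrate the 4 segments split at 1/2, 2, 5/2, then add the results
∫ over [0, 1/2) of 6*sqrt(t)·t^(s-1) joins the sum
[1/2, 2) adds the kernel integral of 5*t**3
between 2 and 5/2 the integrand is t·t^(s-1)
the [5/2, 4) slice contributes ∫ 5*t**(3/2)/2·t^(s-1) dt

(320*2**(2*s)*(s + 1)*(s + 3)*(2*s + 1) + 320*2**s*(s + 1)*(2*s + 1)*(2*s + 3) - 16*2**s*(s + 3)*(2*s + 1)*(2*s + 3) - 50*2**(1/2 - s)*5**(s + 1/2)*(s + 1)*(s + 3)*(2*s + 1) + 48*2**(1/2 - s)*(s + 1)*(s + 3)*(2*s + 3) + 20*(5/2)**s*(s + 3)*(2*s + 1)*(2*s + 3) - 5*(s + 1)*(2*s + 1)*(2*s + 3)/2**s)/(8*(s + 1)*(s + 3)*(2*s + 1)*(2*s + 3))
  Re(s) > -1/2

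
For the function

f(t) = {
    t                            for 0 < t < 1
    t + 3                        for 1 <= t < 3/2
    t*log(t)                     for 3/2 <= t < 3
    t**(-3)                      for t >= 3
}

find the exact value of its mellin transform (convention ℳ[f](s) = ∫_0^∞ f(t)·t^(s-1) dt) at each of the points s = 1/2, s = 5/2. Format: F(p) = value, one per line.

F(1/2) = -6 - 178*sqrt(3)/135 + log(2**(sqrt(6)/2)*3**(-sqrt(6)/2 + 2*sqrt(3))) + 23*sqrt(6)/6
F(5/2) = -226*sqrt(3)/147 - 27*sqrt(6)*log(3)/56 - 6/5 + 27*sqrt(6)*log(2)/56 + 3861*sqrt(6)/1960 + 54*sqrt(3)*log(3)/7

split f at 1, 3/2, 3: ℳ[f](s) collects 4 kernel integrals
∫ t·t^(s-1) over [0, 1)
for t in [1, 3/2): the term is ∫ (t + 3)·t^(s-1)
∫ t*log(t)·t^(s-1) over [3/2, 3)
on [3, ∞) integrate f = t**(-3) against the kernel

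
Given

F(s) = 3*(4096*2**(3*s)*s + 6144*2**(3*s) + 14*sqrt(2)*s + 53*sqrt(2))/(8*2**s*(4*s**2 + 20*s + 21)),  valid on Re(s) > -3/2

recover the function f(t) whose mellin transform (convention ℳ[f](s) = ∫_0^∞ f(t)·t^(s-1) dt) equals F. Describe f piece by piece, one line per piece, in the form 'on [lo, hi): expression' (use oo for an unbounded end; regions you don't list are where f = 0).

the 2 pieces separated at 1/2 each add one integral
[0, 1/2) adds the kernel integral of 6*t**(3/2)
piece [1/2, 4): integrate 3*t**(7/2) against the kernel

on [0, 1/2): 6*t**(3/2)
on [1/2, 4): 3*t**(7/2)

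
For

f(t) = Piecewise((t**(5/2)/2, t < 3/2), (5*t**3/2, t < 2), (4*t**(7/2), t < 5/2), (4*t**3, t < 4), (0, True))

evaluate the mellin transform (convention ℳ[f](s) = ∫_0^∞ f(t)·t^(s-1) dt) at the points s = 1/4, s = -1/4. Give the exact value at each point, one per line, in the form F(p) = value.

linearity at 3/2, 2, 5/2 turns ℳ[f](s) into 4 summed integrals
the [0, 3/2) slice contributes ∫ t**(5/2)/2·t^(s-1) dt
over [3/2, 2), the kernel integral of 5*t**3/2 enters the sum
on [2, 5/2) integrate f = 4*t**(7/2) against the kernel
on [5/2, 4): add ∫ 4*t**3·t^(s-1) dt

F(1/4) = -125*2**(3/4)*5**(1/4)/13 - 128*2**(3/4)/15 - 135*2**(3/4)*3**(1/4)/104 + 9*2**(1/4)*3**(3/4)/44 + 80*2**(1/4)/13 + 25*2**(1/4)*5**(3/4)/3 + 1024*sqrt(2)/13
F(-1/4) = -50*2**(1/4)*5**(3/4)/11 - 128*2**(1/4)/13 - 45*2**(1/4)*3**(3/4)/44 + 2**(3/4)*3**(1/4)/4 + 40*2**(3/4)/11 + 125*2**(3/4)*5**(1/4)/13 + 512*sqrt(2)/11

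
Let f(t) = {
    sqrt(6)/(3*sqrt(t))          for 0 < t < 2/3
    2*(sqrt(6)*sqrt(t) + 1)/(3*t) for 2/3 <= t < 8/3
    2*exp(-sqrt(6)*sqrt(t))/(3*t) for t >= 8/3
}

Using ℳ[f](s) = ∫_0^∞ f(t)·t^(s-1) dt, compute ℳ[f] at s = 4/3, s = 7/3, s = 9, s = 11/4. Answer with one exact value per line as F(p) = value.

F(4/3) = 2*3**(2/3)*(-21*2**(1/3) + 5*2**(2/3)*uppergamma(2/3, 4) + 78)/45
F(7/3) = 3**(2/3)*(-57*2**(1/3) + 11*2**(2/3)*uppergamma(8/3, 4) + 1032)/297
F(9) = 113245504/111537 + 1115566437856*exp(-4)/19683
F(11/4) = 2**(3/4)*3**(1/4)*(sqrt(2)*(945*sqrt(pi)*exp(4)*erfc(2) + 29988)/27216 + (-4096 + 75776*sqrt(2))*exp(4)/27216)*exp(-4)

invert the common scale on t to get 1/sqrt(t) on [0, 1); (2*sqrt(t) + 1)/t on [1, 4); exp(-2*sqrt(t))/t on [4, ∞)
remove the shared t-power first: sqrt(t) on [0, 1); 2*sqrt(t) + 1 on [1, 4); exp(-2*sqrt(t)) on [4, ∞)
invert the power substitution to get t on [0, 1); 2*t + 1 on [1, 2); exp(-2*t) on [2, ∞)
slice at 2/3, 8/3, transform all 3 pieces, and sum them
for t in [0, 2/3): the term is ∫ sqrt(6)/(3*sqrt(t))·t^(s-1)
[2/3, 8/3) adds the kernel integral of 2*(sqrt(6)*sqrt(t) + 1)/(3*t)
on [8/3, ∞): add ∫ 2*exp(-sqrt(6)*sqrt(t))/(3*t)·t^(s-1) dt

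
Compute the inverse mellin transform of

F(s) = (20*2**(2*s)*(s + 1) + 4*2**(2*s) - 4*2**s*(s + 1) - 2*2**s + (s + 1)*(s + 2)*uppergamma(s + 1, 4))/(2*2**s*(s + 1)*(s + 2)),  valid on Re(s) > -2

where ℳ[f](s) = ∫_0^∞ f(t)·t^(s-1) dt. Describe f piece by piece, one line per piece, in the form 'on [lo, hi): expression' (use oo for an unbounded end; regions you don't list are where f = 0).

on [0, 1): t**2
on [1, 2): t*(2*t + 1)
on [2, oo): t*exp(-2*t)

invert the shared t-power to get t on [0, 1); 2*t + 1 on [1, 2); exp(-2*t) on [2, ∞)
split f at 1, 2: ℳ[f](s) collects 3 kernel integrals
on [0, 1): add ∫ t**2·t^(s-1) dt
piece [1, 2): integrate t*(2*t + 1) against the kernel
piece [2, ∞): integrate t*exp(-2*t) against the kernel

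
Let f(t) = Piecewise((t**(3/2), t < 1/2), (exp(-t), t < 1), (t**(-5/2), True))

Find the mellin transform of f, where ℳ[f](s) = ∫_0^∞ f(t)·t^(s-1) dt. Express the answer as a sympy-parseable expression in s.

treat the 3 regions marked off by 1/2, 1 separately and sum
the [0, 1/2) slice contributes ∫ t**(3/2)·t^(s-1) dt
over [1/2, 1), the kernel integral of exp(-t) enters the sum
on [1, ∞) integrate f = t**(-5/2) against the kernel

(2*2**s*(2*s - 5)*(2*s + 3)*uppergamma(s, 1/2) - 2*2**s*(2*s - 5)*(2*s + 3)*uppergamma(s, 1) - 4*2**s*(2*s + 3) + sqrt(2)*(2*s - 5))/(2*2**s*(2*s - 5)*(2*s + 3))
  -3/2 < Re(s) < 5/2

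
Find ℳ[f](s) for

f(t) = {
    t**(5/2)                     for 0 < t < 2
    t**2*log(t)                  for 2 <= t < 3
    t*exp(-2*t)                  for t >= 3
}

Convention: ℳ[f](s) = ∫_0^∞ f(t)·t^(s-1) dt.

(-8*12**s*(s + 1)*(2*s + 5)*log(2) - 8*12**s*(2*s + 5)*log(2) + 8*12**s*(2*s + 5) + 16*12**s*sqrt(2)*(2*s + (s + 1)**2 + 3) + 18*18**s*(s + 1)*(2*s + 5)*log(3) - 18*18**s*(2*s + 5) + 18*18**s*(2*s + 5)*log(3) + 3**s*(2*s + 5)*(2*s + (s + 1)**2 + 3)*uppergamma(s + 1, 6))/(2*6**s*(2*s + 5)*(2*s + (s + 1)**2 + 3))
  Re(s) > -5/2

undo the shared t-power: t**(3/2) on [0, 2); t*log(t) on [2, 3); exp(-2*t) on [3, ∞)
along the cuts 2, 3, ℳ[f](s) splits into 3 integrals
∫ over [0, 2) of t**(5/2)·t^(s-1) joins the sum
on [2, 3): add ∫ t**2*log(t)·t^(s-1) dt
on [3, ∞) integrate f = t*exp(-2*t) against the kernel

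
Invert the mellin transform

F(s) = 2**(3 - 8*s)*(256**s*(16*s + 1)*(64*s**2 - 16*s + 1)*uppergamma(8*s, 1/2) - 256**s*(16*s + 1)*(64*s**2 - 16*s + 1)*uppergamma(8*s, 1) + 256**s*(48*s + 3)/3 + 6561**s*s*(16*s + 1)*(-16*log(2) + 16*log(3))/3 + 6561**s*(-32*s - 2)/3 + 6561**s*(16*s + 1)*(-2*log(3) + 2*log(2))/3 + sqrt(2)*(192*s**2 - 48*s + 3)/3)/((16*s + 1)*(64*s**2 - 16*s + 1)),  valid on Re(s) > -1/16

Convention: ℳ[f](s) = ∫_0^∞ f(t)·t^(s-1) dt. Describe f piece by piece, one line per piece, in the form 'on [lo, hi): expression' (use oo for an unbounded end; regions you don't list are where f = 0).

peel off the power substitution: t**(1/8) on [0, 1/16); exp(-t**(1/4)) on [1/16, 1); log(t**(1/4))/t**(1/4) on [1, 81/16)
strip the power substitution: t**(1/4) on [0, 1/4); exp(-sqrt(t)) on [1/4, 1); log(sqrt(t))/sqrt(t) on [1, 9/4)
remove the power substitution first: sqrt(t) on [0, 1/2); exp(-t) on [1/2, 1); log(t)/t on [1, 3/2)
f breaks at 1/256, 1 into 3 integrals to sum
on [0, 1/256): add ∫ t**(1/16)·t^(s-1) dt
[1/256, 1) adds the kernel integral of exp(-t**(1/8))
between 1 and 6561/256 the integrand is log(t**(1/8))/t**(1/8)·t^(s-1)

on [0, 1/256): t**(1/16)
on [1/256, 1): exp(-t**(1/8))
on [1, 6561/256): log(t**(1/8))/t**(1/8)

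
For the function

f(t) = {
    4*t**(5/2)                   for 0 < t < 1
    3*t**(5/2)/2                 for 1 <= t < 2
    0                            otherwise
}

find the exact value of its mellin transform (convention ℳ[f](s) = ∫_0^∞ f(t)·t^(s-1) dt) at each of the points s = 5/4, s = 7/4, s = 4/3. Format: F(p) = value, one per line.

breakpoints 1: one integral from each of the 2 segments
on [0, 1): add ∫ 4*t**(5/2)·t^(s-1) dt
∫ 3*t**(5/2)/2·t^(s-1) over [1, 2)

F(5/4) = 2/3 + 16*2**(3/4)/5
F(7/4) = 10/17 + 96*2**(1/4)/17
F(4/3) = 15/23 + 72*2**(5/6)/23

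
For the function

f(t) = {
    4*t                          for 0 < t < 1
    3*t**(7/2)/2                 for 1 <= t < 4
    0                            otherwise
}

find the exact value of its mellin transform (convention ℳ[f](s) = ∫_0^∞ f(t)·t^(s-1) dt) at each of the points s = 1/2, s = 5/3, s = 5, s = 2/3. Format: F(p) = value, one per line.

F(1/2) = 2359/24
F(5/3) = 75/62 + 9216*2**(1/3)/31
F(5) = 1179673/51
F(2/3) = 51/25 + 2304*2**(1/3)/25

linearity at 1 turns ℳ[f](s) into 2 summed integrals
∫ over [0, 1) of 4*t·t^(s-1) joins the sum
over [1, 4), the kernel integral of 3*t**(7/2)/2 enters the sum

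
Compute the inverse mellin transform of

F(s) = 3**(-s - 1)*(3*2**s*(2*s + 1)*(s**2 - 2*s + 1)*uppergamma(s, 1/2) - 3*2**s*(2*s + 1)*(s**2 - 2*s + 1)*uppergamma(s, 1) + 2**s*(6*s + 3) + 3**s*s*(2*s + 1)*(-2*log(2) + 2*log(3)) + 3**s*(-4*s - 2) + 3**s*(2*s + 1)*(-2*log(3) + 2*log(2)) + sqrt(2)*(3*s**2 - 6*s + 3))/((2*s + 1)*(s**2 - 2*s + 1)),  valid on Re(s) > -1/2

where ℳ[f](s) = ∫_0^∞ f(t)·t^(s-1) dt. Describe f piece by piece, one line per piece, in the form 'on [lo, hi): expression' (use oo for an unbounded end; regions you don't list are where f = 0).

on [0, 1/3): sqrt(6)*sqrt(t)/2
on [1/3, 2/3): exp(-3*t/2)
on [2/3, 1): 2*log(3*t/2)/(3*t)

undo the common scale on t: sqrt(t) on [0, 1/2); exp(-t) on [1/2, 1); log(t)/t on [1, 3/2)
the 3 pieces separated at 1/3, 2/3 each add one integral
segment 0 to 1/3 holds sqrt(6)*sqrt(t)/2; add its integral
∫ over [1/3, 2/3) of exp(-3*t/2)·t^(s-1) joins the sum
∫ 2*log(3*t/2)/(3*t)·t^(s-1) over [2/3, 1)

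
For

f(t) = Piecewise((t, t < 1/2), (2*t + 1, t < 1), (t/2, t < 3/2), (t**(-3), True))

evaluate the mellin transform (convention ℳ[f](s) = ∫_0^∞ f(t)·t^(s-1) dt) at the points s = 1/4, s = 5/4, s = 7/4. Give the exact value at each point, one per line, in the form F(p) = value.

the 4 pieces separated at 1/2, 1, 3/2 each add one integral
∫ over [0, 1/2) of t·t^(s-1) joins the sum
piece [1/2, 1): integrate (2*t + 1) against the kernel
on [1, 3/2): add ∫ t/2·t^(s-1) dt
over [3/2, ∞), the kernel integral of t**(-3) enters the sum

F(1/4) = 2**(3/4)*(-6534 + 1051*3**(1/4) + 7722*2**(1/4))/2970
F(5/4) = 2**(3/4)*(-322 + 475*3**(1/4) + 924*2**(1/4))/1260
F(7/4) = 2**(1/4)*(-2610 + 5299*3**(3/4) + 7740*2**(3/4))/13860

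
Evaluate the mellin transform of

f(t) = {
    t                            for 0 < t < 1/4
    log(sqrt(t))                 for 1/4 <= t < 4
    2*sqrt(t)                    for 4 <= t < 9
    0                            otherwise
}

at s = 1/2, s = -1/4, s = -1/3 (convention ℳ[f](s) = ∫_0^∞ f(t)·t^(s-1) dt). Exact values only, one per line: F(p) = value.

remove the power substitution first: t**2 on [0, 1/2); log(t) on [1/2, 2); 2*t on [2, 3)
treat the 3 regions marked off by 1/4, 4 separately and sum
the [0, 1/4) slice contributes ∫ t·t^(s-1) dt
segment 1/4 to 4 holds log(sqrt(t)); add its integral
between 4 and 9 the integrand is 2*sqrt(t)·t^(s-1)

F(1/2) = 5*log(2) + 85/12
F(-1/4) = sqrt(2)*(-18*log(2) - 11 + 12*sqrt(6))/3
F(-1/3) = 3*2**(2/3)*(-19*2**(2/3) - log(2**(2*2**(2/3) + 8)) + 13 + 16*6**(1/3))/8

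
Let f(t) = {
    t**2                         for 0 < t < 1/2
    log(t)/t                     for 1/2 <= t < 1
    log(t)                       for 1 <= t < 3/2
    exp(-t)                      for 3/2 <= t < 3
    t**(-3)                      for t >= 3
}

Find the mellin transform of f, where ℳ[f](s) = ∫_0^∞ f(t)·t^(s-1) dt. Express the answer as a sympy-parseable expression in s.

(108*2**s*s**2*(s - 3)*(s + 2)*(s**2 - 2*s + 1)*uppergamma(s, 3/2) - 108*2**s*s**2*(s - 3)*(s + 2)*(s**2 - 2*s + 1)*uppergamma(s, 3) - 108*2**s*s**2*(s - 3)*(s + 2) + 108*2**s*(s - 3)*(s + 2)*(s**2 - 2*s + 1) - 108*3**s*s*(s - 3)*(s + 2)*(s**2 - 2*s + 1)*log(2) + 108*3**s*s*(s - 3)*(s + 2)*(s**2 - 2*s + 1)*log(3) - 108*3**s*(s - 3)*(s + 2)*(s**2 - 2*s + 1) - 4*6**s*s**2*(s + 2)*(s**2 - 2*s + 1) + 216*s**3*(s - 3)*(s + 2)*log(2) - 216*s**2*(s - 3)*(s + 2)*log(2) + 216*s**2*(s - 3)*(s + 2) + 27*s**2*(s - 3)*(s**2 - 2*s + 1))/(108*2**s*s**2*(s - 3)*(s + 2)*(s**2 - 2*s + 1))
  -2 < Re(s) < 3

along the cuts 1/2, 1, 3/2, 3, ℳ[f](s) splits into 5 integrals
∫ t**2·t^(s-1) over [0, 1/2)
piece [1/2, 1): integrate log(t)/t against the kernel
between 1 and 3/2 the integrand is log(t)·t^(s-1)
∫ over [3/2, 3) of exp(-t)·t^(s-1) joins the sum
∫ over [3, ∞) of t**(-3)·t^(s-1) joins the sum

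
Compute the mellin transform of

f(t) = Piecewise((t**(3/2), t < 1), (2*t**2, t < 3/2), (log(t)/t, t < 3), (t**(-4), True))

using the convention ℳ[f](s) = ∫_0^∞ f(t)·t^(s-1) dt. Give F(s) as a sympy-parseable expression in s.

(324*2**s*(s - 4)*(s + 2)*(s**2 - 2*s + 1) - 324*2**s*(s - 4)*(2*s + 3)*(s**2 - 2*s + 1) - 108*3**s*s*(s - 4)*(s + 2)*(2*s + 3)*log(3) + 108*3**s*s*(s - 4)*(s + 2)*(2*s + 3)*log(2) - 108*3**s*(s - 4)*(s + 2)*(2*s + 3)*log(2) + 108*3**s*(s - 4)*(s + 2)*(2*s + 3) + 108*3**s*(s - 4)*(s + 2)*(2*s + 3)*log(3) + 729*3**s*(s - 4)*(2*s + 3)*(s**2 - 2*s + 1) + 54*6**s*s*(s - 4)*(s + 2)*(2*s + 3)*log(3) - 54*6**s*(s - 4)*(s + 2)*(2*s + 3)*log(3) - 54*6**s*(s - 4)*(s + 2)*(2*s + 3) - 2*6**s*(s + 2)*(2*s + 3)*(s**2 - 2*s + 1))/(162*2**s*(s - 4)*(s + 2)*(2*s + 3)*(s**2 - 2*s + 1))
  -3/2 < Re(s) < 4

linearity at 1, 3/2, 3 turns ℳ[f](s) into 4 summed integrals
piece [0, 1): integrate t**(3/2) against the kernel
over [1, 3/2), the kernel integral of 2*t**2 enters the sum
over [3/2, 3), the kernel integral of log(t)/t enters the sum
∫ over [3, ∞) of t**(-4)·t^(s-1) joins the sum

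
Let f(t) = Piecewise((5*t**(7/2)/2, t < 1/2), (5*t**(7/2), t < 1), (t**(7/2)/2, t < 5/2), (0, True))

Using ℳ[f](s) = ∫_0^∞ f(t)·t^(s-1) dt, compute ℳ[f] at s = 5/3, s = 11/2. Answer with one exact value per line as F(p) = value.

F(5/3) = -15*2**(5/6)/1984 + 27/31 + 9375*2**(5/6)*5**(1/6)/1984
F(11/2) = 20393/96

linearity at 1/2, 1 turns ℳ[f](s) into 3 summed integrals
∫ 5*t**(7/2)/2·t^(s-1) over [0, 1/2)
on [1/2, 1) integrate f = 5*t**(7/2) against the kernel
on [1, 5/2): add ∫ t**(7/2)/2·t^(s-1) dt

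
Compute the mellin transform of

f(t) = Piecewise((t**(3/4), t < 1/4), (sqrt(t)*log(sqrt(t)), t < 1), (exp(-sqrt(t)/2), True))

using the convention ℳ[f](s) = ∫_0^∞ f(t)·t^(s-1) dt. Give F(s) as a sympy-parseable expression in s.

remove the power substitution first: t**(3/2) on [0, 1/2); t*log(t) on [1/2, 1); exp(-t/2) on [1, ∞)
split f at 1/4, 1: ℳ[f](s) collects 3 kernel integrals
for t in [0, 1/4): the term is ∫ t**(3/4)·t^(s-1)
piece [1/4, 1): integrate sqrt(t)*log(sqrt(t)) against the kernel
piece [1, ∞): integrate exp(-sqrt(t)/2) against the kernel

(2*2**(4*s)*(4*s + 3)*(4*s**2 + 4*s + 1)*uppergamma(2*s, 1/2) - 2*2**(2*s)*(4*s + 3) + s*(4*s + 3)*log(4) + 4*s + (4*s + 3)*log(2) + sqrt(2)*(4*s**2 + 4*s + 1) + 3)/(4**s*(4*s + 3)*(4*s**2 + 4*s + 1))
  Re(s) > -3/4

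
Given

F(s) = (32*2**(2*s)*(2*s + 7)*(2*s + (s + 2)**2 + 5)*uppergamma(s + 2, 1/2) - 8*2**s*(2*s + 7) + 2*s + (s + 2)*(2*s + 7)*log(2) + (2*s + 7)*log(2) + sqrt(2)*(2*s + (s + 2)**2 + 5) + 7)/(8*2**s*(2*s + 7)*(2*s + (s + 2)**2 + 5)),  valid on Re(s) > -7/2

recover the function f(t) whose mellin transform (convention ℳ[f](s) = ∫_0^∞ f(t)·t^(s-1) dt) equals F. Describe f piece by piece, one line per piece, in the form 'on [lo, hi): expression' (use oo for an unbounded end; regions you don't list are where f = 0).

on [0, 1/2): t**(7/2)
on [1/2, 1): t**3*log(t)
on [1, oo): t**2*exp(-t/2)

the shared t-power comes off first: t**(5/2) on [0, 1/2); t**2*log(t) on [1/2, 1); t*exp(-t/2) on [1, ∞)
peel off the shared t-power: t**(3/2) on [0, 1/2); t*log(t) on [1/2, 1); exp(-t/2) on [1, ∞)
integrate the 3 segments split at 1/2, 1, then add the results
over [0, 1/2), the kernel integral of t**(7/2) enters the sum
[1/2, 1) adds the kernel integral of t**3*log(t)
between 1 and ∞ the integrand is t**2*exp(-t/2)·t^(s-1)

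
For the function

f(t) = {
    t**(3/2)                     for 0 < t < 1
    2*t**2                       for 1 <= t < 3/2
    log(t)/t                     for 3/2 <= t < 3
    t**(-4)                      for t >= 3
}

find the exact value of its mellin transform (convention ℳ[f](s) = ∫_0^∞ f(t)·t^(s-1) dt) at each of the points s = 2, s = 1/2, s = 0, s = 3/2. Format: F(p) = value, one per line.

treat the 4 regions marked off by 1, 3/2, 3 separately and sum
segment [0, 1) carries t**(3/2); integrate it
∫ over [1, 3/2) of 2*t**2·t^(s-1) joins the sum
piece [3/2, 3): integrate log(t)/t against the kernel
∫ t**(-4)·t^(s-1) over [3, ∞)

F(2) = 1759/2016 + 3*log(2)/2 + 3*log(3)/2
F(1/2) = -754*sqrt(3)/567 - 2*sqrt(3)*log(3)/3 - 2*sqrt(6)*log(2)/3 - 3/10 + 2*sqrt(6)*log(3)/3 + 67*sqrt(6)/30
F(0) = log(6**(1/3)/2) + 365/162
F(3/2) = -538*sqrt(3)/135 - 5/21 + log(2**(sqrt(6))*3**(-sqrt(6) + 2*sqrt(3))) + 83*sqrt(6)/28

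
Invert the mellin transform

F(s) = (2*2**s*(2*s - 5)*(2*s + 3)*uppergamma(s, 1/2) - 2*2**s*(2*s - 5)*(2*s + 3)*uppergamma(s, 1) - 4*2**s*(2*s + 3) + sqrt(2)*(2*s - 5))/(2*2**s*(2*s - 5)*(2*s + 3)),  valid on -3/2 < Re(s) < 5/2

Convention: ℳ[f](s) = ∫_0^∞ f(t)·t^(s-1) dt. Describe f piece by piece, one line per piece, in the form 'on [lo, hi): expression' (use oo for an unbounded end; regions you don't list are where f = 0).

on [0, 1/2): t**(3/2)
on [1/2, 1): exp(-t)
on [1, oo): t**(-5/2)

integrate the 3 segments split at 1/2, 1, then add the results
segment 0 to 1/2 holds t**(3/2); add its integral
the [1/2, 1) slice contributes ∫ exp(-t)·t^(s-1) dt
segment 1 to ∞ holds t**(-5/2); add its integral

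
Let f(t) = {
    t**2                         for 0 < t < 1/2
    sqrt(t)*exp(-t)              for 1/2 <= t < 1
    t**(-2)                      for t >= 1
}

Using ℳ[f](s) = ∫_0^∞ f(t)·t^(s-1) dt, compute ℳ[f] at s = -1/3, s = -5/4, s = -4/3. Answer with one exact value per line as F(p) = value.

F(-1/3) = -uppergamma(1/6, 1) + 3*2**(1/3)/20 + 3/7 + uppergamma(1/6, 1/2)
F(-5/4) = -uppergamma(-3/4, 1) + 4/13 + uppergamma(-3/4, 1/2) + 2*2**(1/4)/3
F(-4/3) = -uppergamma(-5/6, 1) + 3/10 + uppergamma(-5/6, 1/2) + 3*2**(1/3)/4

undo the shared t-power: t**(3/2) on [0, 1/2); exp(-t) on [1/2, 1); t**(-5/2) on [1, ∞)
breakpoints 1/2, 1: one integral from each of the 3 segments
segment 0 to 1/2 holds t**2; add its integral
[1/2, 1) adds the kernel integral of sqrt(t)*exp(-t)
on [1, ∞): add ∫ t**(-2)·t^(s-1) dt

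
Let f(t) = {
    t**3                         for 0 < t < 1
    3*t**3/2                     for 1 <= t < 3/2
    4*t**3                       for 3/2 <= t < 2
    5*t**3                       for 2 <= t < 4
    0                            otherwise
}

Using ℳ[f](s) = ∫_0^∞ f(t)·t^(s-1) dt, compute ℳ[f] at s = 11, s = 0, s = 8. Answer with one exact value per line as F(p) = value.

slice at 1, 3/2, 2, transform all 4 pieces, and sum them
segment [0, 1) carries t**3; integrate it
[1, 3/2) adds the kernel integral of 3*t**3/2
the [3/2, 2) slice contributes ∫ 4*t**3·t^(s-1) dt
piece [2, 4): integrate 5*t**3 against the kernel

F(11) = 43979904308899/458752
F(0) = 4849/48
F(8) = 7808188139/4096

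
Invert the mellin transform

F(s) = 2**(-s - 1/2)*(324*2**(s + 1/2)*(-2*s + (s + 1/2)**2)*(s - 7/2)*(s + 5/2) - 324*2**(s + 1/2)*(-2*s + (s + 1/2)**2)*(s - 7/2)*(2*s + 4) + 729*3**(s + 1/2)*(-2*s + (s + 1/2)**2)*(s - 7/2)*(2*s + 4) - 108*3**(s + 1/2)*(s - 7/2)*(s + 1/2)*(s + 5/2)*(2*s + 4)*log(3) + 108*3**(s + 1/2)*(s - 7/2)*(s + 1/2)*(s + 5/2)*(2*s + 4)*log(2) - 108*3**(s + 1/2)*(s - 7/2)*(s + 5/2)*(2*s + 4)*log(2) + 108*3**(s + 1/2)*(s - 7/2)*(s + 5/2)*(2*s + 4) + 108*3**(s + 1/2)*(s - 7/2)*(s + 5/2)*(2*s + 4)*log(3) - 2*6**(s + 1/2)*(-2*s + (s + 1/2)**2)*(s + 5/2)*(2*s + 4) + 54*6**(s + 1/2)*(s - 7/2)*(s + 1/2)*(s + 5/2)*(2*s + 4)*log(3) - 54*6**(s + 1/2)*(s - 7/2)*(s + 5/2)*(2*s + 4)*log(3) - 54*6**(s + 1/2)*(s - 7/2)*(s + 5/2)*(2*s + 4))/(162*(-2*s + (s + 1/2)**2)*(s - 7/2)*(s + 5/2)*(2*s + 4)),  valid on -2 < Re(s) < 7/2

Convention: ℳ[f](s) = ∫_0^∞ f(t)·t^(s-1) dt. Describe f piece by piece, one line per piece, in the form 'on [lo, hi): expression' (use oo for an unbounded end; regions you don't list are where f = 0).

reversing the shared t-power: t**(3/2) on [0, 1); 2*t**2 on [1, 3/2); log(t)/t on [3/2, 3); …
f breaks at 1, 3/2, 3 into 4 integrals to sum
segment 0 to 1 holds t**2; add its integral
on [1, 3/2) integrate f = 2*t**(5/2) against the kernel
between 3/2 and 3 the integrand is log(t)/sqrt(t)·t^(s-1)
∫ t**(-7/2)·t^(s-1) over [3, ∞)

on [0, 1): t**2
on [1, 3/2): 2*t**(5/2)
on [3/2, 3): log(t)/sqrt(t)
on [3, oo): t**(-7/2)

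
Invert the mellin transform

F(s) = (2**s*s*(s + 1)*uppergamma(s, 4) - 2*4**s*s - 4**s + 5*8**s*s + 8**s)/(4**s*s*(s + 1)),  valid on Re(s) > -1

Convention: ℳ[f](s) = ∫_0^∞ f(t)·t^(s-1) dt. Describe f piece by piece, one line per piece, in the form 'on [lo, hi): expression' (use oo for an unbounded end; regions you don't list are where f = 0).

summing 3 kernel integrals split by 1, 2 yields ℳ[f](s)
on [0, 1): add ∫ t·t^(s-1) dt
segment [1, 2) carries (2*t + 1); integrate it
for t in [2, ∞): the term is ∫ exp(-2*t)·t^(s-1)

on [0, 1): t
on [1, 2): 2*t + 1
on [2, oo): exp(-2*t)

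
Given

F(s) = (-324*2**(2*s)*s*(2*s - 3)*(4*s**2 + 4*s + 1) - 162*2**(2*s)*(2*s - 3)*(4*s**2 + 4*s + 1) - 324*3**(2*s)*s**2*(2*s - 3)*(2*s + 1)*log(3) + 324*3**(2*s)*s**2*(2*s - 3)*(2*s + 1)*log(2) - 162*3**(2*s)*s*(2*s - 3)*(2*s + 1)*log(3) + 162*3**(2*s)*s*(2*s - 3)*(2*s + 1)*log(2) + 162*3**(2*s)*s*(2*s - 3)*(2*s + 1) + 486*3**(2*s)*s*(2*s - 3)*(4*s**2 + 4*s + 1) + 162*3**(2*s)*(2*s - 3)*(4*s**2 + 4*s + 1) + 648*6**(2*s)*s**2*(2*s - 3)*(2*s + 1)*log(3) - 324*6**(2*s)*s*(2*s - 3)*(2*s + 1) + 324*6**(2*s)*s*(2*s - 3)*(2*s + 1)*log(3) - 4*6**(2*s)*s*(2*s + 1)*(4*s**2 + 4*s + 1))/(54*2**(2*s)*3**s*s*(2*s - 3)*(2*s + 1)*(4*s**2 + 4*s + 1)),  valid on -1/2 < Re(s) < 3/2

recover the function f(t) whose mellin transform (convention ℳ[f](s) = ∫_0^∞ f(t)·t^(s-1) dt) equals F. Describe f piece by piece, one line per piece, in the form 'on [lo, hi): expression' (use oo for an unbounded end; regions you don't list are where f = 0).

the common scale on t comes off first: sqrt(t) on [0, 1); sqrt(t) + 3 on [1, 9/4); sqrt(t)*log(sqrt(t)) on [9/4, 9); …
remove the power substitution first: t on [0, 1); t + 3 on [1, 3/2); t*log(t) on [3/2, 3); …
treat the 4 regions marked off by 1/3, 3/4, 3 separately and sum
[0, 1/3) adds the kernel integral of sqrt(3)*sqrt(t)
∫ (sqrt(3)*sqrt(t) + 3)·t^(s-1) over [1/3, 3/4)
between 3/4 and 3 the integrand is sqrt(3)*sqrt(t)*log(sqrt(3)*sqrt(t))·t^(s-1)
piece [3, ∞): integrate sqrt(3)/(9*t**(3/2)) against the kernel

on [0, 1/3): sqrt(3)*sqrt(t)
on [1/3, 3/4): sqrt(3)*sqrt(t) + 3
on [3/4, 3): sqrt(3)*sqrt(t)*log(sqrt(3)*sqrt(t))
on [3, oo): sqrt(3)/(9*t**(3/2))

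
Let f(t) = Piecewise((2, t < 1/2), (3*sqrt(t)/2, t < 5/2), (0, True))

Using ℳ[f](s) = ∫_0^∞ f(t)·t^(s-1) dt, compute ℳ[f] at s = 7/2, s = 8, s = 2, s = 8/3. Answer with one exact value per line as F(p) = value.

cuts at 1/2: linearity sums the 2 kernel integrals
segment [0, 1/2) carries 2; integrate it
on [1/2, 5/2) integrate f = 3*sqrt(t)/2 against the kernel

F(7/2) = sqrt(2)/28 + 117/8
F(8) = -3*sqrt(2)/8704 + 1/1024 + 1171875*sqrt(10)/8704
F(2) = -3*sqrt(2)/40 + 1/4 + 15*sqrt(10)/8
F(8/3) = -9*2**(5/6)/304 + 3*2**(1/3)/32 + 1125*2**(5/6)*5**(1/6)/304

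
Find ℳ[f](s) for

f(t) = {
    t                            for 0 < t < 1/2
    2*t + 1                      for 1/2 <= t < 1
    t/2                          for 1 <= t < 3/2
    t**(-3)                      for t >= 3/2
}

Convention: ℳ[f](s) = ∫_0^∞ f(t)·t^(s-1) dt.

decompose at 1/2, 1, 3/2; ℳ[f](s) sums the 4 pieces' integrals
for t in [0, 1/2): the term is ∫ t·t^(s-1)
segment 1/2 to 1 holds (2*t + 1); add its integral
[1, 3/2) adds the kernel integral of t/2
the [3/2, ∞) slice contributes ∫ t**(-3)·t^(s-1) dt

(270*2**s*s**2 - 702*2**s*s - 324*2**s + 49*3**s*s**2 - 275*3**s*s - 162*s**2 + 378*s + 324)/(108*2**s*s*(s**2 - 2*s - 3))
  -1 < Re(s) < 3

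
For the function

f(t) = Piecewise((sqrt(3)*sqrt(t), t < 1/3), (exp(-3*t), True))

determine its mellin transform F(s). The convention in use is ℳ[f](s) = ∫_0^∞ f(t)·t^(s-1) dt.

remove the common scale on t first: sqrt(t) on [0, 1); exp(-t) on [1, ∞)
linearity at 1/3 turns ℳ[f](s) into 2 summed integrals
on [0, 1/3) integrate f = sqrt(3)*sqrt(t) against the kernel
for t in [1/3, ∞): the term is ∫ exp(-3*t)·t^(s-1)

((2*s + 1)*uppergamma(s, 1) + 2)/(3**s*(2*s + 1))
  Re(s) > -1/2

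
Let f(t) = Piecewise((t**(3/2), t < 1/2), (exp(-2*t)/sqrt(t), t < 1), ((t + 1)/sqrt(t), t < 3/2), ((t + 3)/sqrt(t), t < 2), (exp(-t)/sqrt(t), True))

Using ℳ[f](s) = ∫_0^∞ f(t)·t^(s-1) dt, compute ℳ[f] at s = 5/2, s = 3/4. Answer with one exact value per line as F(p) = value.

F(5/2) = (96*E + 432 + 1075*exp(2))*exp(-2)/192
F(3/4) = 2**(3/4)*(-360*3**(1/4) - 216*2**(1/4) - 45*uppergamma(1/4, 2) + 45*2**(1/4)*uppergamma(1/4, 2) + 5 + 45*uppergamma(1/4, 1) + 612*sqrt(2))/90

back out the power substitution: t**3 on [0, sqrt(2)/2); exp(-2*t**2)/t on [sqrt(2)/2, 1); (t**2 + 1)/t on [1, sqrt(6)/2); …
the shared t-power comes off first: t**4 on [0, sqrt(2)/2); exp(-2*t**2) on [sqrt(2)/2, 1); t**2 + 1 on [1, sqrt(6)/2); …
the power substitution comes off first: t**2 on [0, 1/2); exp(-2*t) on [1/2, 1); t + 1 on [1, 3/2); …
the 5 pieces separated at 1/2, 1, 3/2, 2 each add one integral
piece [0, 1/2): integrate t**(3/2) against the kernel
piece [1/2, 1): integrate exp(-2*t)/sqrt(t) against the kernel
segment [1, 3/2) carries (t + 1)/sqrt(t); integrate it
on [3/2, 2): add ∫ (t + 3)/sqrt(t)·t^(s-1) dt
∫ over [2, ∞) of exp(-t)/sqrt(t)·t^(s-1) joins the sum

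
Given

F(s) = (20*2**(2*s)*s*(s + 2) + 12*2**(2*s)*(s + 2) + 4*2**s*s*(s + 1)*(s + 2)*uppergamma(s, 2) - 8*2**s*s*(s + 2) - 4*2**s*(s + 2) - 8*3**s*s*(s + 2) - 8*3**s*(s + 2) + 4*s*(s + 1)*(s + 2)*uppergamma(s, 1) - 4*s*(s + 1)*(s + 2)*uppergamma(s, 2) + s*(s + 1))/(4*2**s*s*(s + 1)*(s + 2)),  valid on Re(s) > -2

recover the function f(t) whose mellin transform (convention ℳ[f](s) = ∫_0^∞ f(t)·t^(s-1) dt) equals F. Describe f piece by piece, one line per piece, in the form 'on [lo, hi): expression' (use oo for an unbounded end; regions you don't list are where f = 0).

split f at 1/2, 1, 3/2, 2: ℳ[f](s) collects 5 kernel integrals
piece [0, 1/2): integrate t**2 against the kernel
on [1/2, 1) integrate f = exp(-2*t) against the kernel
on [1, 3/2) integrate f = (t + 1) against the kernel
∫ (t + 3)·t^(s-1) over [3/2, 2)
segment [2, ∞) carries exp(-t); integrate it

on [0, 1/2): t**2
on [1/2, 1): exp(-2*t)
on [1, 3/2): t + 1
on [3/2, 2): t + 3
on [2, oo): exp(-t)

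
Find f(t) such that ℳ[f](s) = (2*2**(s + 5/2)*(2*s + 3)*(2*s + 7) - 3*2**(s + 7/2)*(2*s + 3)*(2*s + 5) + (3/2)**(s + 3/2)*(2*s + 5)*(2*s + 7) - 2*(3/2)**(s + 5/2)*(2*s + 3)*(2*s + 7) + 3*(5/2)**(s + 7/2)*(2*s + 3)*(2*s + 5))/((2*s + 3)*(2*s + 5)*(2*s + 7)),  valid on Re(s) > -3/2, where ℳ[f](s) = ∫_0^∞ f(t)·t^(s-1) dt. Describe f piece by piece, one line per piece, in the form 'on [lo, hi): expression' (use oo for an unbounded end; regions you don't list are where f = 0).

f breaks at 3/2, 2 into 3 integrals to sum
the [0, 3/2) slice contributes ∫ t**(3/2)/2·t^(s-1) dt
the [3/2, 2) slice contributes ∫ t**(5/2)·t^(s-1) dt
∫ 3*t**(7/2)/2·t^(s-1) over [2, 5/2)

on [0, 3/2): t**(3/2)/2
on [3/2, 2): t**(5/2)
on [2, 5/2): 3*t**(7/2)/2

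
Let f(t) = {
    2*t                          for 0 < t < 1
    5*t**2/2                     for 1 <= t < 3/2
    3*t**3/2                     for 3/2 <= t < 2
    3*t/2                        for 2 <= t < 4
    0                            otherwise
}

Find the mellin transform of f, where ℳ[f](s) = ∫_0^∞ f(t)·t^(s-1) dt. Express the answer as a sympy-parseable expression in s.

(96*2**(2*s)*(s + 2)*(s + 3) + 192*2**s*(s + 1)*(s + 2) - 48*2**s*(s + 2)*(s + 3) + 90*(3/2)**s*(s + 1)*(s + 3) - 40*(s + 1)*(s + 3) + 32*(s + 2)*(s + 3) - 81*3**s*(s + 1)*(s + 2)/2**s)/(16*(s + 1)*(s + 2)*(s + 3))
  Re(s) > -1

integrate the 4 segments split at 1, 3/2, 2, then add the results
segment [0, 1) carries 2*t; integrate it
segment [1, 3/2) carries 5*t**2/2; integrate it
on [3/2, 2): add ∫ 3*t**3/2·t^(s-1) dt
on [2, 4): add ∫ 3*t/2·t^(s-1) dt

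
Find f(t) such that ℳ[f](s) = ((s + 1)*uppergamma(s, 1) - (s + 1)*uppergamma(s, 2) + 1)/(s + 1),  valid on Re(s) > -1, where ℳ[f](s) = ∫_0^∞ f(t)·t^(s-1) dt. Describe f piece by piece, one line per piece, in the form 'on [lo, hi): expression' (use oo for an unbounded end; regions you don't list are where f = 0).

on [0, 1): t
on [1, 2): exp(-t)

decompose at 1; ℳ[f](s) sums the 2 pieces' integrals
piece [0, 1): integrate t against the kernel
piece [1, 2): integrate exp(-t) against the kernel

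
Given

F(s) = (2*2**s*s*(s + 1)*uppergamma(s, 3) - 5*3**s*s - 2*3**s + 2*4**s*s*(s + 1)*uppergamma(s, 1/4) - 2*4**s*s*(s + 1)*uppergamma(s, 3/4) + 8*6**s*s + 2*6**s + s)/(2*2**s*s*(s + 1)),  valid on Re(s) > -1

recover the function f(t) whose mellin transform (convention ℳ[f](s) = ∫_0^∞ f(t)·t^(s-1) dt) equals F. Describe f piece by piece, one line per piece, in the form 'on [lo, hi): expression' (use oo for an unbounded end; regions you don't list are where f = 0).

breakpoints 1/2, 3/2, 3: one integral from each of the 4 segments
on [0, 1/2) integrate f = t against the kernel
segment 1/2 to 3/2 holds exp(-t/2); add its integral
over [3/2, 3), the kernel integral of (t + 1) enters the sum
∫ over [3, ∞) of exp(-t)·t^(s-1) joins the sum

on [0, 1/2): t
on [1/2, 3/2): exp(-t/2)
on [3/2, 3): t + 1
on [3, oo): exp(-t)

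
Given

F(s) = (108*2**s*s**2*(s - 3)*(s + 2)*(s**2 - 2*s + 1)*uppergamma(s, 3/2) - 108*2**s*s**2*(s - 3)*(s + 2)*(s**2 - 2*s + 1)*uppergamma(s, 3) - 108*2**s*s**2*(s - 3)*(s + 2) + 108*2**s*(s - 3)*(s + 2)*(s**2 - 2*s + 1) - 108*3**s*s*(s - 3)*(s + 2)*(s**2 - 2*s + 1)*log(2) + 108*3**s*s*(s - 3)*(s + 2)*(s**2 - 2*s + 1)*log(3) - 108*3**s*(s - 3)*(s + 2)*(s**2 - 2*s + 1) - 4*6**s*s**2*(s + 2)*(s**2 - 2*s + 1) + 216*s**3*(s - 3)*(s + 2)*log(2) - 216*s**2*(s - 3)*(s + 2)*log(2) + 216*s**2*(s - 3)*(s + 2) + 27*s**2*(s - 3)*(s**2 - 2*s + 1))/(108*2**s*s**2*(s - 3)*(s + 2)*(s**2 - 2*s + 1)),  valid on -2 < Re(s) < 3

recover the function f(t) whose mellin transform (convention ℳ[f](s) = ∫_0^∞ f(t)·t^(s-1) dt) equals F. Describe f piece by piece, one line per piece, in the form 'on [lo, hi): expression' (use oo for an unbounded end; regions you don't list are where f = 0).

on [0, 1/2): t**2
on [1/2, 1): log(t)/t
on [1, 3/2): log(t)
on [3/2, 3): exp(-t)
on [3, oo): t**(-3)

summing 5 kernel integrals split by 1/2, 1, 3/2, 3 yields ℳ[f](s)
on [0, 1/2): add ∫ t**2·t^(s-1) dt
∫ log(t)/t·t^(s-1) over [1/2, 1)
between 1 and 3/2 the integrand is log(t)·t^(s-1)
∫ over [3/2, 3) of exp(-t)·t^(s-1) joins the sum
segment 3 to ∞ holds t**(-3); add its integral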